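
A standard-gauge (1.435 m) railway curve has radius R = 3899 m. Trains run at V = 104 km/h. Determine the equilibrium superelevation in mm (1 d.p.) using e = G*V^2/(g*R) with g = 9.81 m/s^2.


Convert speed: V = 104 / 3.6 = 28.8889 m/s
Apply formula: e = 1.435 * 28.8889^2 / (9.81 * 3899)
e = 1.435 * 834.5679 / 38249.19
e = 0.031311 m = 31.3 mm

31.3


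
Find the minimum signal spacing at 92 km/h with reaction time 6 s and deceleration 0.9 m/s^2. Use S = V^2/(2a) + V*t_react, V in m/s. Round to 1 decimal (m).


V = 92 / 3.6 = 25.5556 m/s
Braking distance = 25.5556^2 / (2*0.9) = 362.8258 m
Sighting distance = 25.5556 * 6 = 153.3333 m
S = 362.8258 + 153.3333 = 516.2 m

516.2


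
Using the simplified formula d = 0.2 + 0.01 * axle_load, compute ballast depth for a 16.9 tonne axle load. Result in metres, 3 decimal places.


d = 0.2 + 0.01 * 16.9
d = 0.2 + 0.169
d = 0.369 m

0.369


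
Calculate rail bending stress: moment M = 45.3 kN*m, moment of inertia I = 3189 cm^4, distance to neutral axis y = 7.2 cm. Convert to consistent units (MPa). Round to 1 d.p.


Convert units:
M = 45.3 kN*m = 45300000 N*mm
y = 7.2 cm = 72 mm
I = 3189 cm^4 = 31890000 mm^4
sigma = 45300000 * 72 / 31890000
sigma = 102.3 MPa

102.3


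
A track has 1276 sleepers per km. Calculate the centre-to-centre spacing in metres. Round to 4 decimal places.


Spacing = 1000 m / number of sleepers
Spacing = 1000 / 1276
Spacing = 0.7837 m

0.7837


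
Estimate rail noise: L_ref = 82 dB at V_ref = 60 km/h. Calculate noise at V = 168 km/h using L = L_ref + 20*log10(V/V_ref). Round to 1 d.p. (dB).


V/V_ref = 168 / 60 = 2.8
log10(2.8) = 0.447158
20 * 0.447158 = 8.9432
L = 82 + 8.9432 = 90.9 dB

90.9


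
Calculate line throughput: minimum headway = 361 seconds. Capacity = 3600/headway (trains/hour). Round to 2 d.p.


Capacity = 3600 / headway
Capacity = 3600 / 361
Capacity = 9.97 trains/hour

9.97


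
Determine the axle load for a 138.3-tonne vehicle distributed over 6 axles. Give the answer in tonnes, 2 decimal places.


Load per axle = total weight / number of axles
Load = 138.3 / 6
Load = 23.05 tonnes

23.05


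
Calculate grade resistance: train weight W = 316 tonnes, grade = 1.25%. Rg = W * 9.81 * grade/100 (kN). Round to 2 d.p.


Rg = W * 9.81 * grade / 100
Rg = 316 * 9.81 * 1.25 / 100
Rg = 3099.96 * 0.0125
Rg = 38.75 kN

38.75


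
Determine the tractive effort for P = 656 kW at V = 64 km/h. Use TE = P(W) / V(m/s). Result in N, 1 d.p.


Convert: P = 656 kW = 656000 W
V = 64 / 3.6 = 17.7778 m/s
TE = 656000 / 17.7778
TE = 36900.0 N

36900.0


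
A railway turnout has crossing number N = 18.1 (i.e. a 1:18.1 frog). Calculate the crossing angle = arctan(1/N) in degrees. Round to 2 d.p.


1/N = 1/18.1 = 0.055249
angle = arctan(0.055249) = 0.055193 rad
angle = 0.055193 * 180/pi = 3.16 degrees

3.16


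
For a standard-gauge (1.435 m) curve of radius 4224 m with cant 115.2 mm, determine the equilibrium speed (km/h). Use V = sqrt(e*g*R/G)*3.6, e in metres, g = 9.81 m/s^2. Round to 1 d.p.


Convert cant: e = 115.2 mm = 0.1152 m
V_ms = sqrt(0.1152 * 9.81 * 4224 / 1.435)
V_ms = sqrt(3326.545706) = 57.6762 m/s
V = 57.6762 * 3.6 = 207.6 km/h

207.6


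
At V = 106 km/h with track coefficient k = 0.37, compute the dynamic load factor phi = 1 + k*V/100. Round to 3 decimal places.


phi = 1 + k * V / 100
phi = 1 + 0.37 * 106 / 100
phi = 1 + 0.3922
phi = 1.392

1.392


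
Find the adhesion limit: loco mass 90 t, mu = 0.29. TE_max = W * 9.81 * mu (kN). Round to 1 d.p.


TE_max = W * g * mu
TE_max = 90 * 9.81 * 0.29
TE_max = 882.9 * 0.29
TE_max = 256.0 kN

256.0


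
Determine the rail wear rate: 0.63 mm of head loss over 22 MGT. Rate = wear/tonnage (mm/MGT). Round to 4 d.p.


Wear rate = total wear / cumulative tonnage
Rate = 0.63 / 22
Rate = 0.0286 mm/MGT

0.0286


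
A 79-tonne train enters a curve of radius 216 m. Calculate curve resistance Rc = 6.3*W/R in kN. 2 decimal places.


Rc = 6.3 * W / R
Rc = 6.3 * 79 / 216
Rc = 497.7 / 216
Rc = 2.30 kN

2.30


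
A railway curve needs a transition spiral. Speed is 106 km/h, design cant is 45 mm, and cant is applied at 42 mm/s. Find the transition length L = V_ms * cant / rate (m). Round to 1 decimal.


Convert speed: V = 106 / 3.6 = 29.4444 m/s
L = 29.4444 * 45 / 42
L = 1325.0 / 42
L = 31.5 m

31.5


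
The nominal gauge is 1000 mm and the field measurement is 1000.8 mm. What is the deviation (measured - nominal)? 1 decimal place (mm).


Deviation = measured - nominal
Deviation = 1000.8 - 1000
Deviation = 0.8 mm

0.8


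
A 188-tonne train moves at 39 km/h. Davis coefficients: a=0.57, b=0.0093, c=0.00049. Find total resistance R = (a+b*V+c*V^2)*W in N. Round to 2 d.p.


b*V = 0.0093 * 39 = 0.3627
c*V^2 = 0.00049 * 1521 = 0.74529
R_per_t = 0.57 + 0.3627 + 0.74529 = 1.67799 N/t
R_total = 1.67799 * 188 = 315.46 N

315.46


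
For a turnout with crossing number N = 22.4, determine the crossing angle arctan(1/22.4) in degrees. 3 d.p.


1/N = 1/22.4 = 0.044643
angle = arctan(0.044643) = 0.044613 rad
angle = 0.044613 * 180/pi = 2.556 degrees

2.556


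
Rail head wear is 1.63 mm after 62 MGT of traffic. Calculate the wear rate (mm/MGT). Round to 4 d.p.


Wear rate = total wear / cumulative tonnage
Rate = 1.63 / 62
Rate = 0.0263 mm/MGT

0.0263


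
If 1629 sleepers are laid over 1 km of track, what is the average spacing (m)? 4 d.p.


Spacing = 1000 m / number of sleepers
Spacing = 1000 / 1629
Spacing = 0.6139 m

0.6139


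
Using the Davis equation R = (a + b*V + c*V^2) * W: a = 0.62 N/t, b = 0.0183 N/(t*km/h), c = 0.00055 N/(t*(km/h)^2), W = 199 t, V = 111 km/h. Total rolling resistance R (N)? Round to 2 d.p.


b*V = 0.0183 * 111 = 2.0313
c*V^2 = 0.00055 * 12321 = 6.77655
R_per_t = 0.62 + 2.0313 + 6.77655 = 9.42785 N/t
R_total = 9.42785 * 199 = 1876.14 N

1876.14


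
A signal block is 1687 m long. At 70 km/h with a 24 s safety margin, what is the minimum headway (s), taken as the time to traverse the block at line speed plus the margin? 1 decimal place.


V = 70 / 3.6 = 19.4444 m/s
Block traversal time = 1687 / 19.4444 = 86.76 s
Headway = 86.76 + 24
Headway = 110.8 s

110.8


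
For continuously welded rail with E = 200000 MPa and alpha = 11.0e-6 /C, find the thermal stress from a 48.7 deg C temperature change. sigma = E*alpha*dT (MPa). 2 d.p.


sigma = E * alpha * dT
sigma = 200000 * 11.0e-6 * 48.7
sigma = 2.2 * 48.7
sigma = 107.14 MPa

107.14


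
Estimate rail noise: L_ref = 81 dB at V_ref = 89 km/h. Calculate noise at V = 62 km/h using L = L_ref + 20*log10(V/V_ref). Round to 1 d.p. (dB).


V/V_ref = 62 / 89 = 0.696629
log10(0.696629) = -0.156998
20 * -0.156998 = -3.14
L = 81 + -3.14 = 77.9 dB

77.9


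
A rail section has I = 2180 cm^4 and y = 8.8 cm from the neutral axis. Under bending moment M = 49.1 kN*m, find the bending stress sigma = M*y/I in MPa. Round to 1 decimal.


Convert units:
M = 49.1 kN*m = 49100000 N*mm
y = 8.8 cm = 88 mm
I = 2180 cm^4 = 21800000 mm^4
sigma = 49100000 * 88 / 21800000
sigma = 198.2 MPa

198.2


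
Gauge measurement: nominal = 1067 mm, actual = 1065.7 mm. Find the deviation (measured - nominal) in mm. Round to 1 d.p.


Deviation = measured - nominal
Deviation = 1065.7 - 1067
Deviation = -1.3 mm

-1.3


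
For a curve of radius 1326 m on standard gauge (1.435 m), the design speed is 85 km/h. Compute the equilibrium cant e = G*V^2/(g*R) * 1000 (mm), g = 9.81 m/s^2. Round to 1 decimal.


Convert speed: V = 85 / 3.6 = 23.6111 m/s
Apply formula: e = 1.435 * 23.6111^2 / (9.81 * 1326)
e = 1.435 * 557.4846 / 13008.06
e = 0.0615 m = 61.5 mm

61.5


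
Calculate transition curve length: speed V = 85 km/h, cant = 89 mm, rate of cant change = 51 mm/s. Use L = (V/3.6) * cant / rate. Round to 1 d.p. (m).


Convert speed: V = 85 / 3.6 = 23.6111 m/s
L = 23.6111 * 89 / 51
L = 2101.3889 / 51
L = 41.2 m

41.2


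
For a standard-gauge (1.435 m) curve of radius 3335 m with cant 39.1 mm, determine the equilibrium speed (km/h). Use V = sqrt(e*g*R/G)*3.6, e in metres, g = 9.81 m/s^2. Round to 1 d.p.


Convert cant: e = 39.1 mm = 0.0391 m
V_ms = sqrt(0.0391 * 9.81 * 3335 / 1.435)
V_ms = sqrt(891.435042) = 29.8569 m/s
V = 29.8569 * 3.6 = 107.5 km/h

107.5


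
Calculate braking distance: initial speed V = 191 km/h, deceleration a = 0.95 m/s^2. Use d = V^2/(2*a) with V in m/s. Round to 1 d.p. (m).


Convert speed: V = 191 / 3.6 = 53.0556 m/s
V^2 = 2814.892
d = 2814.892 / (2 * 0.95)
d = 2814.892 / 1.9
d = 1481.5 m

1481.5


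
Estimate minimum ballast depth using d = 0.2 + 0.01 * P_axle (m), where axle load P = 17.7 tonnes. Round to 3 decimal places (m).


d = 0.2 + 0.01 * 17.7
d = 0.2 + 0.177
d = 0.377 m

0.377


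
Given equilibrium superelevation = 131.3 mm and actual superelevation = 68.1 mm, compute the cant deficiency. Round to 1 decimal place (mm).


Cant deficiency = equilibrium cant - actual cant
CD = 131.3 - 68.1
CD = 63.2 mm

63.2


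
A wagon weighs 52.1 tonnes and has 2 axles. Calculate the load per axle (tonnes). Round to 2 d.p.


Load per axle = total weight / number of axles
Load = 52.1 / 2
Load = 26.05 tonnes

26.05


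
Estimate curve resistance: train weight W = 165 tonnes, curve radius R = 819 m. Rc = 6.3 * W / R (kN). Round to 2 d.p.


Rc = 6.3 * W / R
Rc = 6.3 * 165 / 819
Rc = 1039.5 / 819
Rc = 1.27 kN

1.27


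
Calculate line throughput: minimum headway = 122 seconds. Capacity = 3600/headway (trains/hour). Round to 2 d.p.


Capacity = 3600 / headway
Capacity = 3600 / 122
Capacity = 29.51 trains/hour

29.51


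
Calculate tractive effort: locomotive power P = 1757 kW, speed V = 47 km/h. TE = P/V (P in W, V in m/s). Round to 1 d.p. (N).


Convert: P = 1757 kW = 1757000 W
V = 47 / 3.6 = 13.0556 m/s
TE = 1757000 / 13.0556
TE = 134578.7 N

134578.7


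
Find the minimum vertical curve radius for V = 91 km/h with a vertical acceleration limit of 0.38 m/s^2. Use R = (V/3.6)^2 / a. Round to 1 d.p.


Convert speed: V = 91 / 3.6 = 25.2778 m/s
V^2 = 638.966 m^2/s^2
R_v = 638.966 / 0.38
R_v = 1681.5 m

1681.5


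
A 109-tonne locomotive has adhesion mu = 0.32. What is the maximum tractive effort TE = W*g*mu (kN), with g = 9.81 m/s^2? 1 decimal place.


TE_max = W * g * mu
TE_max = 109 * 9.81 * 0.32
TE_max = 1069.29 * 0.32
TE_max = 342.2 kN

342.2


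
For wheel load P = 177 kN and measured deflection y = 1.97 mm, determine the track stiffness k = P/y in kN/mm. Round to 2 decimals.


Track stiffness k = P / y
k = 177 / 1.97
k = 89.85 kN/mm

89.85


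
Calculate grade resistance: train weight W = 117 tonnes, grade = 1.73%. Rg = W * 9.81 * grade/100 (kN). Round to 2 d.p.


Rg = W * 9.81 * grade / 100
Rg = 117 * 9.81 * 1.73 / 100
Rg = 1147.77 * 0.0173
Rg = 19.86 kN

19.86


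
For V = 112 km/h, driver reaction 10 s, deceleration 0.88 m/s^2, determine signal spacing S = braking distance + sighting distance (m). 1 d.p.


V = 112 / 3.6 = 31.1111 m/s
Braking distance = 31.1111^2 / (2*0.88) = 549.9439 m
Sighting distance = 31.1111 * 10 = 311.1111 m
S = 549.9439 + 311.1111 = 861.1 m

861.1


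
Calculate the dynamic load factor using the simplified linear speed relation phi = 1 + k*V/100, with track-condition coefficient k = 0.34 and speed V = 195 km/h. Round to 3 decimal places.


phi = 1 + k * V / 100
phi = 1 + 0.34 * 195 / 100
phi = 1 + 0.663
phi = 1.663

1.663


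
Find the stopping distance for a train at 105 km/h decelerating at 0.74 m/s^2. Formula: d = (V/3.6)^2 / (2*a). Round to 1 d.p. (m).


Convert speed: V = 105 / 3.6 = 29.1667 m/s
V^2 = 850.6944
d = 850.6944 / (2 * 0.74)
d = 850.6944 / 1.48
d = 574.8 m

574.8


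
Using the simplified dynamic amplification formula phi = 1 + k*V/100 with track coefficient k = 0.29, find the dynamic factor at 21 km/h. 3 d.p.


phi = 1 + k * V / 100
phi = 1 + 0.29 * 21 / 100
phi = 1 + 0.0609
phi = 1.061

1.061


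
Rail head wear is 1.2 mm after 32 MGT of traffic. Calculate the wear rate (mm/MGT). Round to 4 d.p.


Wear rate = total wear / cumulative tonnage
Rate = 1.2 / 32
Rate = 0.0375 mm/MGT

0.0375


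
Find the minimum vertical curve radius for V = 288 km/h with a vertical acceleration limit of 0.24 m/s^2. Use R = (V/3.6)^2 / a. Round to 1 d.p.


Convert speed: V = 288 / 3.6 = 80.0 m/s
V^2 = 6400.0 m^2/s^2
R_v = 6400.0 / 0.24
R_v = 26666.7 m

26666.7


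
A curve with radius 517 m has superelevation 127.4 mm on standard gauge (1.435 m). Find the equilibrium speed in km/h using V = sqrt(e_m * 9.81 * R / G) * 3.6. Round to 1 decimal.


Convert cant: e = 127.4 mm = 0.1274 m
V_ms = sqrt(0.1274 * 9.81 * 517 / 1.435)
V_ms = sqrt(450.274215) = 21.2197 m/s
V = 21.2197 * 3.6 = 76.4 km/h

76.4


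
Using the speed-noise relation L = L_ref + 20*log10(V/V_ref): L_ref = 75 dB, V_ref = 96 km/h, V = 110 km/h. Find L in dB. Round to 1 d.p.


V/V_ref = 110 / 96 = 1.145833
log10(1.145833) = 0.059121
20 * 0.059121 = 1.1824
L = 75 + 1.1824 = 76.2 dB

76.2


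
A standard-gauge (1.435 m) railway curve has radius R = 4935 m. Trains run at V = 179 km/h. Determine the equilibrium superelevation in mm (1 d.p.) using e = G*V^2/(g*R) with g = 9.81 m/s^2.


Convert speed: V = 179 / 3.6 = 49.7222 m/s
Apply formula: e = 1.435 * 49.7222^2 / (9.81 * 4935)
e = 1.435 * 2472.2994 / 48412.35
e = 0.073282 m = 73.3 mm

73.3


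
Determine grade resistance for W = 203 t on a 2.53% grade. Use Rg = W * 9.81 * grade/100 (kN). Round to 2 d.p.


Rg = W * 9.81 * grade / 100
Rg = 203 * 9.81 * 2.53 / 100
Rg = 1991.43 * 0.0253
Rg = 50.38 kN

50.38


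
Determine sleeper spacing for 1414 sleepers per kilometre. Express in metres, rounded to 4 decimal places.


Spacing = 1000 m / number of sleepers
Spacing = 1000 / 1414
Spacing = 0.7072 m

0.7072


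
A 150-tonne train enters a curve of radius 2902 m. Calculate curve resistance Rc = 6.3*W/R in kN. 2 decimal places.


Rc = 6.3 * W / R
Rc = 6.3 * 150 / 2902
Rc = 945.0 / 2902
Rc = 0.33 kN

0.33


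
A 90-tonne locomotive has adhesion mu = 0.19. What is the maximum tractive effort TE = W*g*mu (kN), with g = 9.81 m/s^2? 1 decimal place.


TE_max = W * g * mu
TE_max = 90 * 9.81 * 0.19
TE_max = 882.9 * 0.19
TE_max = 167.8 kN

167.8


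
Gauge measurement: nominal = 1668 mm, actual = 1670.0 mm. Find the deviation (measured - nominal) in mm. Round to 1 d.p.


Deviation = measured - nominal
Deviation = 1670.0 - 1668
Deviation = 2.0 mm

2.0


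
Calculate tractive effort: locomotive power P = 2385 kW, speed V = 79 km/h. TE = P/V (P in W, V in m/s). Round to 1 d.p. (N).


Convert: P = 2385 kW = 2385000 W
V = 79 / 3.6 = 21.9444 m/s
TE = 2385000 / 21.9444
TE = 108683.5 N

108683.5


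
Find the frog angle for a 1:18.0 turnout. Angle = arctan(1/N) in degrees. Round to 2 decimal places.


1/N = 1/18.0 = 0.055556
angle = arctan(0.055556) = 0.055499 rad
angle = 0.055499 * 180/pi = 3.18 degrees

3.18


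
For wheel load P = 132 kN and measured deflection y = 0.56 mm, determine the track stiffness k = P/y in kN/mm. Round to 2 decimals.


Track stiffness k = P / y
k = 132 / 0.56
k = 235.71 kN/mm

235.71


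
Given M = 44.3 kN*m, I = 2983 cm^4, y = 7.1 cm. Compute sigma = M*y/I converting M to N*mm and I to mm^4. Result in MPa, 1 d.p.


Convert units:
M = 44.3 kN*m = 44300000 N*mm
y = 7.1 cm = 71 mm
I = 2983 cm^4 = 29830000 mm^4
sigma = 44300000 * 71 / 29830000
sigma = 105.4 MPa

105.4


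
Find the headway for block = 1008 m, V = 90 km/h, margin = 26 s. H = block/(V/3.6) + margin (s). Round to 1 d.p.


V = 90 / 3.6 = 25.0 m/s
Block traversal time = 1008 / 25.0 = 40.32 s
Headway = 40.32 + 26
Headway = 66.3 s

66.3


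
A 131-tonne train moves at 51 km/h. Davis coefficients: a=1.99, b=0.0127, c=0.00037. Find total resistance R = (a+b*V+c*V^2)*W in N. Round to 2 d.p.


b*V = 0.0127 * 51 = 0.6477
c*V^2 = 0.00037 * 2601 = 0.96237
R_per_t = 1.99 + 0.6477 + 0.96237 = 3.60007 N/t
R_total = 3.60007 * 131 = 471.61 N

471.61


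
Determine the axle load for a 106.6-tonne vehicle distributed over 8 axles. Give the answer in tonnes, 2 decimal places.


Load per axle = total weight / number of axles
Load = 106.6 / 8
Load = 13.33 tonnes

13.33


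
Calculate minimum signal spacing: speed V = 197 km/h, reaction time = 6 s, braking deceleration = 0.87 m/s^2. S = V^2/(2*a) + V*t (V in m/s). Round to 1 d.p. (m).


V = 197 / 3.6 = 54.7222 m/s
Braking distance = 54.7222^2 / (2*0.87) = 1720.9894 m
Sighting distance = 54.7222 * 6 = 328.3333 m
S = 1720.9894 + 328.3333 = 2049.3 m

2049.3


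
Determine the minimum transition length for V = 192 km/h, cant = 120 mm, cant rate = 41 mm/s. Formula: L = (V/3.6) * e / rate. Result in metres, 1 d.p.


Convert speed: V = 192 / 3.6 = 53.3333 m/s
L = 53.3333 * 120 / 41
L = 6400.0 / 41
L = 156.1 m

156.1


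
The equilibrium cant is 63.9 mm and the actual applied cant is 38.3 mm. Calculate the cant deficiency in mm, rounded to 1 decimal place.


Cant deficiency = equilibrium cant - actual cant
CD = 63.9 - 38.3
CD = 25.6 mm

25.6


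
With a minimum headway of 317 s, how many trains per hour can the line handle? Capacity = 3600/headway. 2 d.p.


Capacity = 3600 / headway
Capacity = 3600 / 317
Capacity = 11.36 trains/hour

11.36


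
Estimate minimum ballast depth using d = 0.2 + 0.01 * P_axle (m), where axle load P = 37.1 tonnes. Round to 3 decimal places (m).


d = 0.2 + 0.01 * 37.1
d = 0.2 + 0.371
d = 0.571 m

0.571


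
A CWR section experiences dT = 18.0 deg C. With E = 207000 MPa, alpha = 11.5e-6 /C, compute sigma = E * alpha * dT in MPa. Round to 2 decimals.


sigma = E * alpha * dT
sigma = 207000 * 11.5e-6 * 18.0
sigma = 2.3805 * 18.0
sigma = 42.85 MPa

42.85


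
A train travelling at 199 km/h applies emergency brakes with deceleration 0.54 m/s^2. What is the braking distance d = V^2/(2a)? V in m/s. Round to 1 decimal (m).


Convert speed: V = 199 / 3.6 = 55.2778 m/s
V^2 = 3055.6327
d = 3055.6327 / (2 * 0.54)
d = 3055.6327 / 1.08
d = 2829.3 m

2829.3


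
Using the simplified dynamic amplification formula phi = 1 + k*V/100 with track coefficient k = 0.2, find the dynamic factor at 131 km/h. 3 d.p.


phi = 1 + k * V / 100
phi = 1 + 0.2 * 131 / 100
phi = 1 + 0.262
phi = 1.262

1.262


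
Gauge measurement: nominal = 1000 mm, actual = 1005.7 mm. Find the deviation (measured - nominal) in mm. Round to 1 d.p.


Deviation = measured - nominal
Deviation = 1005.7 - 1000
Deviation = 5.7 mm

5.7


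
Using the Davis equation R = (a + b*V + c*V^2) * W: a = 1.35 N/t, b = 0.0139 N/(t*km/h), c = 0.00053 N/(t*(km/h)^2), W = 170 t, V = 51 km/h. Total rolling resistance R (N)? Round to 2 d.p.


b*V = 0.0139 * 51 = 0.7089
c*V^2 = 0.00053 * 2601 = 1.37853
R_per_t = 1.35 + 0.7089 + 1.37853 = 3.43743 N/t
R_total = 3.43743 * 170 = 584.36 N

584.36


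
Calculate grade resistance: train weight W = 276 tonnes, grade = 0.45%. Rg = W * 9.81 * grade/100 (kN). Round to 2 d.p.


Rg = W * 9.81 * grade / 100
Rg = 276 * 9.81 * 0.45 / 100
Rg = 2707.56 * 0.0045
Rg = 12.18 kN

12.18


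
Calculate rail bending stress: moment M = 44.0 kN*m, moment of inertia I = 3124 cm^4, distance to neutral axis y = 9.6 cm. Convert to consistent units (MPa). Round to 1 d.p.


Convert units:
M = 44.0 kN*m = 44000000 N*mm
y = 9.6 cm = 96 mm
I = 3124 cm^4 = 31240000 mm^4
sigma = 44000000 * 96 / 31240000
sigma = 135.2 MPa

135.2


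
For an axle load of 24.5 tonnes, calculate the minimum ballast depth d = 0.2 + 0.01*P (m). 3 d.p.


d = 0.2 + 0.01 * 24.5
d = 0.2 + 0.245
d = 0.445 m

0.445


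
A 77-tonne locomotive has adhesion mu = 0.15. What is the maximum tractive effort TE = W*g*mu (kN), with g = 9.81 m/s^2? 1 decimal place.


TE_max = W * g * mu
TE_max = 77 * 9.81 * 0.15
TE_max = 755.37 * 0.15
TE_max = 113.3 kN

113.3


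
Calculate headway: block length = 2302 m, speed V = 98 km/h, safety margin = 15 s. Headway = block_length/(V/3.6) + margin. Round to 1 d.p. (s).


V = 98 / 3.6 = 27.2222 m/s
Block traversal time = 2302 / 27.2222 = 84.5633 s
Headway = 84.5633 + 15
Headway = 99.6 s

99.6


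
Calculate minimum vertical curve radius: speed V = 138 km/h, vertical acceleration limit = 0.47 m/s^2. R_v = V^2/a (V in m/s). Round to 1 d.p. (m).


Convert speed: V = 138 / 3.6 = 38.3333 m/s
V^2 = 1469.4444 m^2/s^2
R_v = 1469.4444 / 0.47
R_v = 3126.5 m

3126.5


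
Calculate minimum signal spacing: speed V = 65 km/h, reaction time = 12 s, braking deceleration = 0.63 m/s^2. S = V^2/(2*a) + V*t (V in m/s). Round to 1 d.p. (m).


V = 65 / 3.6 = 18.0556 m/s
Braking distance = 18.0556^2 / (2*0.63) = 258.7326 m
Sighting distance = 18.0556 * 12 = 216.6667 m
S = 258.7326 + 216.6667 = 475.4 m

475.4


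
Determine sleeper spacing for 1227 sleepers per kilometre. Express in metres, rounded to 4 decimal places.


Spacing = 1000 m / number of sleepers
Spacing = 1000 / 1227
Spacing = 0.8150 m

0.8150


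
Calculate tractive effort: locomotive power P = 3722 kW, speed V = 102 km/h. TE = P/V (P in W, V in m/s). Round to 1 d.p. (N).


Convert: P = 3722 kW = 3722000 W
V = 102 / 3.6 = 28.3333 m/s
TE = 3722000 / 28.3333
TE = 131364.7 N

131364.7


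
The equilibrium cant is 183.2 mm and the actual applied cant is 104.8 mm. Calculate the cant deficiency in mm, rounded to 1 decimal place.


Cant deficiency = equilibrium cant - actual cant
CD = 183.2 - 104.8
CD = 78.4 mm

78.4


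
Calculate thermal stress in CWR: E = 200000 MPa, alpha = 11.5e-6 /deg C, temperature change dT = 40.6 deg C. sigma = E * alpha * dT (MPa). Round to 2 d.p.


sigma = E * alpha * dT
sigma = 200000 * 11.5e-6 * 40.6
sigma = 2.3 * 40.6
sigma = 93.38 MPa

93.38


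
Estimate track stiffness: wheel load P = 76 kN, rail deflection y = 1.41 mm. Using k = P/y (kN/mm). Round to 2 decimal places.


Track stiffness k = P / y
k = 76 / 1.41
k = 53.90 kN/mm

53.90


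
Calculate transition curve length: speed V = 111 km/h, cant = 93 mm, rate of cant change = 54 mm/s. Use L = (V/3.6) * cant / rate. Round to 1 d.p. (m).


Convert speed: V = 111 / 3.6 = 30.8333 m/s
L = 30.8333 * 93 / 54
L = 2867.5 / 54
L = 53.1 m

53.1


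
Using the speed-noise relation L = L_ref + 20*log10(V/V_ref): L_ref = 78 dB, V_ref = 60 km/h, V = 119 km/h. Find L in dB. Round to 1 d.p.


V/V_ref = 119 / 60 = 1.983333
log10(1.983333) = 0.297396
20 * 0.297396 = 5.9479
L = 78 + 5.9479 = 83.9 dB

83.9


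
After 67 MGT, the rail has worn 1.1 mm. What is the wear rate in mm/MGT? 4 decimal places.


Wear rate = total wear / cumulative tonnage
Rate = 1.1 / 67
Rate = 0.0164 mm/MGT

0.0164


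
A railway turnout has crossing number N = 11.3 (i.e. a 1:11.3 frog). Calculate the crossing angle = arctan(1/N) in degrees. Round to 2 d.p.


1/N = 1/11.3 = 0.088496
angle = arctan(0.088496) = 0.088266 rad
angle = 0.088266 * 180/pi = 5.06 degrees

5.06


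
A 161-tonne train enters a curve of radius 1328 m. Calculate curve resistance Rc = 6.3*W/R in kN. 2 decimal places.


Rc = 6.3 * W / R
Rc = 6.3 * 161 / 1328
Rc = 1014.3 / 1328
Rc = 0.76 kN

0.76


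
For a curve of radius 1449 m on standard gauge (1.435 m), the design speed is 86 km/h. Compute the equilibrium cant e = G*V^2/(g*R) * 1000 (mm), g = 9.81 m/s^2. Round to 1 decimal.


Convert speed: V = 86 / 3.6 = 23.8889 m/s
Apply formula: e = 1.435 * 23.8889^2 / (9.81 * 1449)
e = 1.435 * 570.679 / 14214.69
e = 0.057611 m = 57.6 mm

57.6


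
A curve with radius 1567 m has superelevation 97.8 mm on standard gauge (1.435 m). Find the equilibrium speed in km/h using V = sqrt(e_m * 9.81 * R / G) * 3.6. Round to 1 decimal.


Convert cant: e = 97.8 mm = 0.0978 m
V_ms = sqrt(0.0978 * 9.81 * 1567 / 1.435)
V_ms = sqrt(1047.671084) = 32.3677 m/s
V = 32.3677 * 3.6 = 116.5 km/h

116.5


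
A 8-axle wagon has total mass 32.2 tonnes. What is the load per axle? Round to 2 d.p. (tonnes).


Load per axle = total weight / number of axles
Load = 32.2 / 8
Load = 4.03 tonnes

4.03


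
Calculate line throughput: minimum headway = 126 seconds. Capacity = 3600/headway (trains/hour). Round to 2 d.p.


Capacity = 3600 / headway
Capacity = 3600 / 126
Capacity = 28.57 trains/hour

28.57


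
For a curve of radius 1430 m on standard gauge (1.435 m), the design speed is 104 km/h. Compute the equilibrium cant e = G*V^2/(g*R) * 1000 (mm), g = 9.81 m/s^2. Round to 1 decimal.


Convert speed: V = 104 / 3.6 = 28.8889 m/s
Apply formula: e = 1.435 * 28.8889^2 / (9.81 * 1430)
e = 1.435 * 834.5679 / 14028.3
e = 0.085371 m = 85.4 mm

85.4


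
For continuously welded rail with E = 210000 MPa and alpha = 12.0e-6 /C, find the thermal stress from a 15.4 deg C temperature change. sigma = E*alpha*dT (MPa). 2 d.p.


sigma = E * alpha * dT
sigma = 210000 * 12.0e-6 * 15.4
sigma = 2.52 * 15.4
sigma = 38.81 MPa

38.81


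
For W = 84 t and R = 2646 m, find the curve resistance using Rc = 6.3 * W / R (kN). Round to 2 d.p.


Rc = 6.3 * W / R
Rc = 6.3 * 84 / 2646
Rc = 529.2 / 2646
Rc = 0.20 kN

0.20


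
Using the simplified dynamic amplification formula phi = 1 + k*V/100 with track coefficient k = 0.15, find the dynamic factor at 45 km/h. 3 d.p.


phi = 1 + k * V / 100
phi = 1 + 0.15 * 45 / 100
phi = 1 + 0.0675
phi = 1.068

1.068


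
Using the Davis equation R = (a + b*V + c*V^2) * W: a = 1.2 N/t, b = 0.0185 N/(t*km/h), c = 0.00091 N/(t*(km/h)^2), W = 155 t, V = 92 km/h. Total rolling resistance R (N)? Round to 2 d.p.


b*V = 0.0185 * 92 = 1.702
c*V^2 = 0.00091 * 8464 = 7.70224
R_per_t = 1.2 + 1.702 + 7.70224 = 10.60424 N/t
R_total = 10.60424 * 155 = 1643.66 N

1643.66


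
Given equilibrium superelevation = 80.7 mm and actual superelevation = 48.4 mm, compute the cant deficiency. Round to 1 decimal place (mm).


Cant deficiency = equilibrium cant - actual cant
CD = 80.7 - 48.4
CD = 32.3 mm

32.3


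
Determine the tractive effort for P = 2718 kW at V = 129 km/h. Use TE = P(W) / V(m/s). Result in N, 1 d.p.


Convert: P = 2718 kW = 2718000 W
V = 129 / 3.6 = 35.8333 m/s
TE = 2718000 / 35.8333
TE = 75851.2 N

75851.2


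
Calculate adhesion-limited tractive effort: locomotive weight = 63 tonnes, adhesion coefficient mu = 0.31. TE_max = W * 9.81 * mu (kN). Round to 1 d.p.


TE_max = W * g * mu
TE_max = 63 * 9.81 * 0.31
TE_max = 618.03 * 0.31
TE_max = 191.6 kN

191.6


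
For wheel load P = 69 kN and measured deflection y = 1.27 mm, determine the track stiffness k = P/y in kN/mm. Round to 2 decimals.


Track stiffness k = P / y
k = 69 / 1.27
k = 54.33 kN/mm

54.33


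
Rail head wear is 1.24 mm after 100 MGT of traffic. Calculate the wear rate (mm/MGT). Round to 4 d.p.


Wear rate = total wear / cumulative tonnage
Rate = 1.24 / 100
Rate = 0.0124 mm/MGT

0.0124


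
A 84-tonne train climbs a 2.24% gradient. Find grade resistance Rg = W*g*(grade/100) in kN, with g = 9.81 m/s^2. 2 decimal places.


Rg = W * 9.81 * grade / 100
Rg = 84 * 9.81 * 2.24 / 100
Rg = 824.04 * 0.0224
Rg = 18.46 kN

18.46


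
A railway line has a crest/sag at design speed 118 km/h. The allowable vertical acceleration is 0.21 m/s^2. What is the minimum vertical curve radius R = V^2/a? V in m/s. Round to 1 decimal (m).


Convert speed: V = 118 / 3.6 = 32.7778 m/s
V^2 = 1074.3827 m^2/s^2
R_v = 1074.3827 / 0.21
R_v = 5116.1 m

5116.1


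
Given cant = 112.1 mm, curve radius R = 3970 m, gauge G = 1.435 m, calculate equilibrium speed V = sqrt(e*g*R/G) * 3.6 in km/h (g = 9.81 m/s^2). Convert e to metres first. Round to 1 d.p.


Convert cant: e = 112.1 mm = 0.1121 m
V_ms = sqrt(0.1121 * 9.81 * 3970 / 1.435)
V_ms = sqrt(3042.378376) = 55.1578 m/s
V = 55.1578 * 3.6 = 198.6 km/h

198.6


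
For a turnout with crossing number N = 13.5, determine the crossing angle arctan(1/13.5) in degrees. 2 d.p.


1/N = 1/13.5 = 0.074074
angle = arctan(0.074074) = 0.073939 rad
angle = 0.073939 * 180/pi = 4.24 degrees

4.24


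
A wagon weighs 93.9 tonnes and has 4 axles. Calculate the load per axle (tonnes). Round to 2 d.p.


Load per axle = total weight / number of axles
Load = 93.9 / 4
Load = 23.48 tonnes

23.48


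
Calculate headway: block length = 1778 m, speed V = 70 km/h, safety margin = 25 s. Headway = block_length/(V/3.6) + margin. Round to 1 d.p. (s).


V = 70 / 3.6 = 19.4444 m/s
Block traversal time = 1778 / 19.4444 = 91.44 s
Headway = 91.44 + 25
Headway = 116.4 s

116.4


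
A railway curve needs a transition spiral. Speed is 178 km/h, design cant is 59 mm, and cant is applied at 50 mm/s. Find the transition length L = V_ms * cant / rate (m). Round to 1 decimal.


Convert speed: V = 178 / 3.6 = 49.4444 m/s
L = 49.4444 * 59 / 50
L = 2917.2222 / 50
L = 58.3 m

58.3


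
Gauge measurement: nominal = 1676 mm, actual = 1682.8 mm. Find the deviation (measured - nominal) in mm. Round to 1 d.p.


Deviation = measured - nominal
Deviation = 1682.8 - 1676
Deviation = 6.8 mm

6.8


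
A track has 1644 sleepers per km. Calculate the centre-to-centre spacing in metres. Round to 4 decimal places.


Spacing = 1000 m / number of sleepers
Spacing = 1000 / 1644
Spacing = 0.6083 m

0.6083


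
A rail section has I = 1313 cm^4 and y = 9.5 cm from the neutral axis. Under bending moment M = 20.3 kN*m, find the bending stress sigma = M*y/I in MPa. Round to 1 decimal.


Convert units:
M = 20.3 kN*m = 20300000 N*mm
y = 9.5 cm = 95 mm
I = 1313 cm^4 = 13130000 mm^4
sigma = 20300000 * 95 / 13130000
sigma = 146.9 MPa

146.9


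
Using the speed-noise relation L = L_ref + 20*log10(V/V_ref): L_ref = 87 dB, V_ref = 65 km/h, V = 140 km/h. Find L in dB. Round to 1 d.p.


V/V_ref = 140 / 65 = 2.153846
log10(2.153846) = 0.333215
20 * 0.333215 = 6.6643
L = 87 + 6.6643 = 93.7 dB

93.7


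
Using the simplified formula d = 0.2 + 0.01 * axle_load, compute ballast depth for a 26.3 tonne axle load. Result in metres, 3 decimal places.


d = 0.2 + 0.01 * 26.3
d = 0.2 + 0.263
d = 0.463 m

0.463


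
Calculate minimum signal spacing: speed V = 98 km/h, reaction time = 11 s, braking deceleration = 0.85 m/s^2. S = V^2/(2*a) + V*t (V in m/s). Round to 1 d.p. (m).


V = 98 / 3.6 = 27.2222 m/s
Braking distance = 27.2222^2 / (2*0.85) = 435.9114 m
Sighting distance = 27.2222 * 11 = 299.4444 m
S = 435.9114 + 299.4444 = 735.4 m

735.4


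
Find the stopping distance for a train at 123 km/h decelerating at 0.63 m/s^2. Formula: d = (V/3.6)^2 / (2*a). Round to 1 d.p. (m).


Convert speed: V = 123 / 3.6 = 34.1667 m/s
V^2 = 1167.3611
d = 1167.3611 / (2 * 0.63)
d = 1167.3611 / 1.26
d = 926.5 m

926.5


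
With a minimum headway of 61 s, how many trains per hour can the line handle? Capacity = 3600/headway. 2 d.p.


Capacity = 3600 / headway
Capacity = 3600 / 61
Capacity = 59.02 trains/hour

59.02


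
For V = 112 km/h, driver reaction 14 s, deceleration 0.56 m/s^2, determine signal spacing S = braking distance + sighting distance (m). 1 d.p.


V = 112 / 3.6 = 31.1111 m/s
Braking distance = 31.1111^2 / (2*0.56) = 864.1975 m
Sighting distance = 31.1111 * 14 = 435.5556 m
S = 864.1975 + 435.5556 = 1299.8 m

1299.8


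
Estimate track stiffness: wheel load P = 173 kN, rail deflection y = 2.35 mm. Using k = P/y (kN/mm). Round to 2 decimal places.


Track stiffness k = P / y
k = 173 / 2.35
k = 73.62 kN/mm

73.62


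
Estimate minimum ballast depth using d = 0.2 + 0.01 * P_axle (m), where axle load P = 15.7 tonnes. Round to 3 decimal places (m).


d = 0.2 + 0.01 * 15.7
d = 0.2 + 0.157
d = 0.357 m

0.357


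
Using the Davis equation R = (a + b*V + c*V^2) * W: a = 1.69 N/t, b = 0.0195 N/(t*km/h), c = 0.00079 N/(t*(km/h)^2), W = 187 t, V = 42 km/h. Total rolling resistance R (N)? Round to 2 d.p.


b*V = 0.0195 * 42 = 0.819
c*V^2 = 0.00079 * 1764 = 1.39356
R_per_t = 1.69 + 0.819 + 1.39356 = 3.90256 N/t
R_total = 3.90256 * 187 = 729.78 N

729.78


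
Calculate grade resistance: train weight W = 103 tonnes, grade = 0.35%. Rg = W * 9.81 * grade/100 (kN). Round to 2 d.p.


Rg = W * 9.81 * grade / 100
Rg = 103 * 9.81 * 0.35 / 100
Rg = 1010.43 * 0.0035
Rg = 3.54 kN

3.54


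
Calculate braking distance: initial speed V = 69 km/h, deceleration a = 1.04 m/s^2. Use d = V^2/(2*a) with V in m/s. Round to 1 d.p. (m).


Convert speed: V = 69 / 3.6 = 19.1667 m/s
V^2 = 367.3611
d = 367.3611 / (2 * 1.04)
d = 367.3611 / 2.08
d = 176.6 m

176.6


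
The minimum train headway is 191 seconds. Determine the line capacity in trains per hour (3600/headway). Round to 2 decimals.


Capacity = 3600 / headway
Capacity = 3600 / 191
Capacity = 18.85 trains/hour

18.85


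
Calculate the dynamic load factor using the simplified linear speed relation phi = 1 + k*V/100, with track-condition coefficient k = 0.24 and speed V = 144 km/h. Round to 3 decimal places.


phi = 1 + k * V / 100
phi = 1 + 0.24 * 144 / 100
phi = 1 + 0.3456
phi = 1.346

1.346


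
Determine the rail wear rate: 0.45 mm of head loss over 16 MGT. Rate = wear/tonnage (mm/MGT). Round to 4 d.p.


Wear rate = total wear / cumulative tonnage
Rate = 0.45 / 16
Rate = 0.0281 mm/MGT

0.0281


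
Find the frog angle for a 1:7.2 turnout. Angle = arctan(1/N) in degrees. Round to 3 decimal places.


1/N = 1/7.2 = 0.138889
angle = arctan(0.138889) = 0.138006 rad
angle = 0.138006 * 180/pi = 7.907 degrees

7.907


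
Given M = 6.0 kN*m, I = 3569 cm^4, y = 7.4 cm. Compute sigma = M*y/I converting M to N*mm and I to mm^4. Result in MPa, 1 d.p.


Convert units:
M = 6.0 kN*m = 6000000 N*mm
y = 7.4 cm = 74 mm
I = 3569 cm^4 = 35690000 mm^4
sigma = 6000000 * 74 / 35690000
sigma = 12.4 MPa

12.4


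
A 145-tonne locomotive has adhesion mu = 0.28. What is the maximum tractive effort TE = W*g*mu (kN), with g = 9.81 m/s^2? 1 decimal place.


TE_max = W * g * mu
TE_max = 145 * 9.81 * 0.28
TE_max = 1422.45 * 0.28
TE_max = 398.3 kN

398.3


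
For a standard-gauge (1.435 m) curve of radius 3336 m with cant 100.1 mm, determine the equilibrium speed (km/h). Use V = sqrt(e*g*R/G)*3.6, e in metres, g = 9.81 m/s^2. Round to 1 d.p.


Convert cant: e = 100.1 mm = 0.1001 m
V_ms = sqrt(0.1001 * 9.81 * 3336 / 1.435)
V_ms = sqrt(2282.84921) = 47.7792 m/s
V = 47.7792 * 3.6 = 172.0 km/h

172.0


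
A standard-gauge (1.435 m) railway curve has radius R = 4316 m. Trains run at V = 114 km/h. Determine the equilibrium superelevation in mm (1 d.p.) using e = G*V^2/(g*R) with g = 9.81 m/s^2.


Convert speed: V = 114 / 3.6 = 31.6667 m/s
Apply formula: e = 1.435 * 31.6667^2 / (9.81 * 4316)
e = 1.435 * 1002.7778 / 42339.96
e = 0.033986 m = 34.0 mm

34.0


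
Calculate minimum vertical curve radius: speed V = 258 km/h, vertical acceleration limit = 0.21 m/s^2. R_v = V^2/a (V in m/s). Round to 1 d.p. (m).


Convert speed: V = 258 / 3.6 = 71.6667 m/s
V^2 = 5136.1111 m^2/s^2
R_v = 5136.1111 / 0.21
R_v = 24457.7 m

24457.7


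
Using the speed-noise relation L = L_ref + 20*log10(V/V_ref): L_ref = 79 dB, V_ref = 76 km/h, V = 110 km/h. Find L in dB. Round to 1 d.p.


V/V_ref = 110 / 76 = 1.447368
log10(1.447368) = 0.160579
20 * 0.160579 = 3.2116
L = 79 + 3.2116 = 82.2 dB

82.2


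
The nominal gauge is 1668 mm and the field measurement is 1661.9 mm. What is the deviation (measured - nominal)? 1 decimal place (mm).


Deviation = measured - nominal
Deviation = 1661.9 - 1668
Deviation = -6.1 mm

-6.1


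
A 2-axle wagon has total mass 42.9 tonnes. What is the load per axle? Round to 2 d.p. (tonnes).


Load per axle = total weight / number of axles
Load = 42.9 / 2
Load = 21.45 tonnes

21.45


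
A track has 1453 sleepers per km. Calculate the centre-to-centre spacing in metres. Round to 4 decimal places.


Spacing = 1000 m / number of sleepers
Spacing = 1000 / 1453
Spacing = 0.6882 m

0.6882


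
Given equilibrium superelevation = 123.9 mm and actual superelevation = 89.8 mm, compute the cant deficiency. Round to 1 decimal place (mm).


Cant deficiency = equilibrium cant - actual cant
CD = 123.9 - 89.8
CD = 34.1 mm

34.1


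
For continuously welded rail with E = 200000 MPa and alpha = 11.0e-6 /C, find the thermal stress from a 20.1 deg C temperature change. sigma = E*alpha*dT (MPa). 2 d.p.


sigma = E * alpha * dT
sigma = 200000 * 11.0e-6 * 20.1
sigma = 2.2 * 20.1
sigma = 44.22 MPa

44.22


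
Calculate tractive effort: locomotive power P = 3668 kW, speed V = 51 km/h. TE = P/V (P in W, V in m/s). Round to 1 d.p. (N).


Convert: P = 3668 kW = 3668000 W
V = 51 / 3.6 = 14.1667 m/s
TE = 3668000 / 14.1667
TE = 258917.6 N

258917.6


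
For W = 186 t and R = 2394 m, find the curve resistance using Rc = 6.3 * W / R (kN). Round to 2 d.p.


Rc = 6.3 * W / R
Rc = 6.3 * 186 / 2394
Rc = 1171.8 / 2394
Rc = 0.49 kN

0.49


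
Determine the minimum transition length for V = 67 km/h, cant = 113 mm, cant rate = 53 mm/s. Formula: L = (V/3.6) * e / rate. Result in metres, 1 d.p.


Convert speed: V = 67 / 3.6 = 18.6111 m/s
L = 18.6111 * 113 / 53
L = 2103.0556 / 53
L = 39.7 m

39.7


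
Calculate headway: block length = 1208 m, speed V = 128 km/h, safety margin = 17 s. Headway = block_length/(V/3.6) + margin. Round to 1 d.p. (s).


V = 128 / 3.6 = 35.5556 m/s
Block traversal time = 1208 / 35.5556 = 33.975 s
Headway = 33.975 + 17
Headway = 51.0 s

51.0


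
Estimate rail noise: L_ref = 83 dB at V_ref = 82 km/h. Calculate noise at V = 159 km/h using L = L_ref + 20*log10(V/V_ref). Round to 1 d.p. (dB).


V/V_ref = 159 / 82 = 1.939024
log10(1.939024) = 0.287583
20 * 0.287583 = 5.7517
L = 83 + 5.7517 = 88.8 dB

88.8


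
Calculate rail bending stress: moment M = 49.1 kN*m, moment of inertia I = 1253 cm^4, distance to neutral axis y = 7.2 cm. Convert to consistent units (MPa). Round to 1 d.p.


Convert units:
M = 49.1 kN*m = 49100000 N*mm
y = 7.2 cm = 72 mm
I = 1253 cm^4 = 12530000 mm^4
sigma = 49100000 * 72 / 12530000
sigma = 282.1 MPa

282.1


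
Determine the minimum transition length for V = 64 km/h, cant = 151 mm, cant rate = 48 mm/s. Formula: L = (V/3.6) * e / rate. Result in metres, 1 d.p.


Convert speed: V = 64 / 3.6 = 17.7778 m/s
L = 17.7778 * 151 / 48
L = 2684.4444 / 48
L = 55.9 m

55.9


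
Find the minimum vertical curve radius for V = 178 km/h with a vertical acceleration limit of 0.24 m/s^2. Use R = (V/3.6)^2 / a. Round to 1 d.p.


Convert speed: V = 178 / 3.6 = 49.4444 m/s
V^2 = 2444.7531 m^2/s^2
R_v = 2444.7531 / 0.24
R_v = 10186.5 m

10186.5


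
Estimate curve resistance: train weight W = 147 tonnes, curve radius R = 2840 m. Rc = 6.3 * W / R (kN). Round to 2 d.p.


Rc = 6.3 * W / R
Rc = 6.3 * 147 / 2840
Rc = 926.1 / 2840
Rc = 0.33 kN

0.33


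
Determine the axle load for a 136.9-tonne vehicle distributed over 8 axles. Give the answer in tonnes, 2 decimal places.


Load per axle = total weight / number of axles
Load = 136.9 / 8
Load = 17.11 tonnes

17.11


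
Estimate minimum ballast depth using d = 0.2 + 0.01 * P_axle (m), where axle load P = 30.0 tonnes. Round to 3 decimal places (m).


d = 0.2 + 0.01 * 30.0
d = 0.2 + 0.3
d = 0.500 m

0.500


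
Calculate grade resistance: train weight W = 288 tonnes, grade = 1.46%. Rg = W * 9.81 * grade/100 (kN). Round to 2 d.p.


Rg = W * 9.81 * grade / 100
Rg = 288 * 9.81 * 1.46 / 100
Rg = 2825.28 * 0.0146
Rg = 41.25 kN

41.25


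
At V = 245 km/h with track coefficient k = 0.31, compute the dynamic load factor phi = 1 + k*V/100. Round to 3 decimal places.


phi = 1 + k * V / 100
phi = 1 + 0.31 * 245 / 100
phi = 1 + 0.7595
phi = 1.760

1.760


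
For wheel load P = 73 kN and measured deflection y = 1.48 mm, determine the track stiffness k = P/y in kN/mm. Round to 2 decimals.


Track stiffness k = P / y
k = 73 / 1.48
k = 49.32 kN/mm

49.32


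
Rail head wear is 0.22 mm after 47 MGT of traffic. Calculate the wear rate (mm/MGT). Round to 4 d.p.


Wear rate = total wear / cumulative tonnage
Rate = 0.22 / 47
Rate = 0.0047 mm/MGT

0.0047
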